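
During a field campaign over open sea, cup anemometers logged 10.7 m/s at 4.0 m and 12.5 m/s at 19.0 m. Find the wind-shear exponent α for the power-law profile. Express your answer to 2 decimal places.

α ≈ 0.10

Power law: V₂/V₁ = (z₂/z₁)^α ⇒ α = ln(V₂/V₁) / ln(z₂/z₁)
α = ln(12.5/10.7) / ln(19.0/4.0) = ln(1.1682) / ln(4.7500)
  = 0.15548 / 1.55814 = 0.09979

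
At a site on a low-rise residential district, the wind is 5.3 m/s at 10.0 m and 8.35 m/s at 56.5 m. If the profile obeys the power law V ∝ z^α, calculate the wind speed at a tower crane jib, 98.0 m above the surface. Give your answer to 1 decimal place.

9.6 m/s

First find α: α = ln(V₂/V₁)/ln(z₂/z₁) = ln(8.35/5.3)/ln(56.5/10.0) = 0.45455/1.73166 = 0.2625
Extrapolate from 56.5 m to 98.0 m: V₃ = 8.35 × (98.0/56.5)^0.2625 = 8.35 × 1.1555 = 9.6487 m/s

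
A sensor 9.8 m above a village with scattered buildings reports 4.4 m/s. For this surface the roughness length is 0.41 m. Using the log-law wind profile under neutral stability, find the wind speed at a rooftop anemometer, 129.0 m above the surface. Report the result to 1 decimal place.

8.0 m/s

Log law: V(z) ∝ ln(z/z₀), so V₂/V₁ = ln(z₂/z₀) / ln(z₁/z₀).
ln(129.0/0.41) = 5.7514, ln(9.8/0.41) = 3.1740
V₂ = 4.4 × 5.7514/3.1740 = 4.4 × 1.8120 = 7.9730 m/s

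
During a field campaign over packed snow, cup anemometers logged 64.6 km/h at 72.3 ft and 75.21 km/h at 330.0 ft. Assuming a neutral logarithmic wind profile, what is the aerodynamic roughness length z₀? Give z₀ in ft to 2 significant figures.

Log law: V(z) ∝ ln(z/z₀). With r = V₁/V₂ = 64.6/75.21 = 0.85893,
r · ln(z₂/z₀) = ln(z₁/z₀) ⇒ ln z₀ = (ln z₁ − r·ln z₂)/(1 − r)
ln z₀ = (4.28082 − 0.85893×5.79909) / 0.14107 = -4.9633
z₀ = exp(-4.9633) = 0.006990 ft

z₀ ≈ 0.0070 ft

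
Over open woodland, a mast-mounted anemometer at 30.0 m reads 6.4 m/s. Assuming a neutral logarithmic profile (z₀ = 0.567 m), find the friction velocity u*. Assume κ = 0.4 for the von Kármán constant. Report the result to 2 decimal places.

Log law: V(z) = (u*/κ) · ln(z/z₀) ⇒ u* = κ · V / ln(z/z₀)
u* = 0.4 × 6.4 / ln(30.0/0.567) = 0.4 × 6.4 / 3.9686
   = 2.5600 / 3.9686 = 0.6451 m/s

u* ≈ 0.65 m/s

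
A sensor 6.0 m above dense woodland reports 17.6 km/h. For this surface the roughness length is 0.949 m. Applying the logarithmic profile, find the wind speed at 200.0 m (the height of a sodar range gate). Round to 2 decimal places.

51.07 km/h

Log law: V(z) ∝ ln(z/z₀), so V₂/V₁ = ln(z₂/z₀) / ln(z₁/z₀).
ln(200.0/0.949) = 5.3507, ln(6.0/0.949) = 1.8441
V₂ = 17.6 × 5.3507/1.8441 = 17.6 × 2.9015 = 51.0663 km/h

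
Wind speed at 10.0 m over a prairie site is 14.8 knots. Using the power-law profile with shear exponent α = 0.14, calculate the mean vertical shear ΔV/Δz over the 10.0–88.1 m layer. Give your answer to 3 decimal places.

Power law: V₂ = V₁ · (z₂/z₁)^α = 14.8 × (8.8100)^0.14 = 20.0705 knots
ΔV/Δz = (20.0705 − 14.8)/(88.1 − 10.0) = 5.2705/78.1000 = 0.06748 knots/m

0.067 knots/m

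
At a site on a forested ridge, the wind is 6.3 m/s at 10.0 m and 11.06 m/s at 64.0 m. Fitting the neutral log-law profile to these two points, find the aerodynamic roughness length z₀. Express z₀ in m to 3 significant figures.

z₀ ≈ 0.857 m

Log law: V(z) ∝ ln(z/z₀). With r = V₁/V₂ = 6.3/11.06 = 0.56962,
r · ln(z₂/z₀) = ln(z₁/z₀) ⇒ ln z₀ = (ln z₁ − r·ln z₂)/(1 − r)
ln z₀ = (2.30259 − 0.56962×4.15888) / 0.43038 = -0.1543
z₀ = exp(-0.1543) = 0.8570 m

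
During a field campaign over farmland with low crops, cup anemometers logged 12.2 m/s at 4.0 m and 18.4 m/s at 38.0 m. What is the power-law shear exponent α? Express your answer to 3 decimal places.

α ≈ 0.183

Power law: V₂/V₁ = (z₂/z₁)^α ⇒ α = ln(V₂/V₁) / ln(z₂/z₁)
α = ln(18.4/12.2) / ln(38.0/4.0) = ln(1.5082) / ln(9.5000)
  = 0.41091 / 2.25129 = 0.18252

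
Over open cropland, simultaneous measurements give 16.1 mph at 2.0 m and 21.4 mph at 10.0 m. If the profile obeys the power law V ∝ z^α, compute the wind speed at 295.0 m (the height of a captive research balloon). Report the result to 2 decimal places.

First find α: α = ln(V₂/V₁)/ln(z₂/z₁) = ln(21.4/16.1)/ln(10.0/2.0) = 0.28457/1.60944 = 0.1768
Extrapolate from 10.0 m to 295.0 m: V₃ = 21.4 × (295.0/10.0)^0.1768 = 21.4 × 1.8192 = 38.9313 mph

38.93 mph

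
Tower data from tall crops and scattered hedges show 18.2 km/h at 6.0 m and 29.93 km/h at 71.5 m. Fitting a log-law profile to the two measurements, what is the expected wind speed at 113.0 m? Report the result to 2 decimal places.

Log law: V ∝ ln(z/z₀). From the pair, with r = V₁/V₂ = 0.60809,
ln z₀ = (ln z₁ − r·ln z₂)/(1 − r) = (1.7918 − 0.60809×4.2697)/0.39191 = -2.0530 → z₀ = 0.1284 m
V₃ = V₁ · ln(z₃/z₀)/ln(z₁/z₀) = 18.2 × 6.7803/3.8447 = 32.0966 km/h

32.10 km/h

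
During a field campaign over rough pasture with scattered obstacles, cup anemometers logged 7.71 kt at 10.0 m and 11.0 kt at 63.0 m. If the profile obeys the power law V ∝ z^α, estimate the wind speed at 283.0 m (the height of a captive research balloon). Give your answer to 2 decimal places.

First find α: α = ln(V₂/V₁)/ln(z₂/z₁) = ln(11.0/7.71)/ln(63.0/10.0) = 0.35538/1.84055 = 0.1931
Extrapolate from 63.0 m to 283.0 m: V₃ = 11.0 × (283.0/63.0)^0.1931 = 11.0 × 1.3365 = 14.7017 kt

14.70 kt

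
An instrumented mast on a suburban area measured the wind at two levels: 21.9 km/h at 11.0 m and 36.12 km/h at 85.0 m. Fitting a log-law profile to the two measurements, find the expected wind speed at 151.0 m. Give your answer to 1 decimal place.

Log law: V ∝ ln(z/z₀). From the pair, with r = V₁/V₂ = 0.60631,
ln z₀ = (ln z₁ − r·ln z₂)/(1 − r) = (2.3979 − 0.60631×4.4427)/0.39369 = -0.7512 → z₀ = 0.4718 m
V₃ = V₁ · ln(z₃/z₀)/ln(z₁/z₀) = 21.9 × 5.7685/3.1491 = 40.1162 km/h

40.1 km/h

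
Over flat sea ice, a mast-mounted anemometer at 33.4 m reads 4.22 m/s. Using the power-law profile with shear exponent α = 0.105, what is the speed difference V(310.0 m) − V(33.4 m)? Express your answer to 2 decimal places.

Power law: V₂ = V₁ · (z₂/z₁)^α = 4.22 × (9.2814)^0.105 = 5.3323 m/s
ΔV = 5.3323 − 4.22 = 1.1123 m/s

1.11 m/s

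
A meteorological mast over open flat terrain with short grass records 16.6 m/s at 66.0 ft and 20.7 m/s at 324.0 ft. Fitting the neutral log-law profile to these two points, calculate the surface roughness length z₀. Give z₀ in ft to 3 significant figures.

z₀ ≈ 0.105 ft

Log law: V(z) ∝ ln(z/z₀). With r = V₁/V₂ = 16.6/20.7 = 0.80193,
r · ln(z₂/z₀) = ln(z₁/z₀) ⇒ ln z₀ = (ln z₁ − r·ln z₂)/(1 − r)
ln z₀ = (4.18965 − 0.80193×5.78074) / 0.19807 = -2.2523
z₀ = exp(-2.2523) = 0.1052 ft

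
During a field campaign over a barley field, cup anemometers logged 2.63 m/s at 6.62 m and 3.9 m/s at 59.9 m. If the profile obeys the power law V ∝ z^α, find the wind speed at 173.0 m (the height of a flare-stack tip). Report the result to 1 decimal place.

First find α: α = ln(V₂/V₁)/ln(z₂/z₁) = ln(3.9/2.63)/ln(59.9/6.62) = 0.39399/2.20258 = 0.1789
Extrapolate from 59.9 m to 173.0 m: V₃ = 3.9 × (173.0/59.9)^0.1789 = 3.9 × 1.2089 = 4.7148 m/s

4.7 m/s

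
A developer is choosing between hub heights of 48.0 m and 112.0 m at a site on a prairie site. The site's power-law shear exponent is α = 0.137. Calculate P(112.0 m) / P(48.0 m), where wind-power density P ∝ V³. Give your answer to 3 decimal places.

Speed ratio: V_B/V_A = (z_B/z_A)^α = (112.0/48.0)^0.137 = (2.3333)^0.137 = 1.12309
Power-density ratio: P_B/P_A = (V_B/V_A)³ = (1.12309)³ = 1.41657

1.417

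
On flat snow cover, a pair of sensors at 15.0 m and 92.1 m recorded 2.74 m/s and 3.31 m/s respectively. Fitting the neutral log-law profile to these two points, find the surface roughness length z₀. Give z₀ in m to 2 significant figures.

Log law: V(z) ∝ ln(z/z₀). With r = V₁/V₂ = 2.74/3.31 = 0.82779,
r · ln(z₂/z₀) = ln(z₁/z₀) ⇒ ln z₀ = (ln z₁ − r·ln z₂)/(1 − r)
ln z₀ = (2.70805 − 0.82779×4.52287) / 0.17221 = -6.0158
z₀ = exp(-6.0158) = 0.002440 m

z₀ ≈ 0.0024 m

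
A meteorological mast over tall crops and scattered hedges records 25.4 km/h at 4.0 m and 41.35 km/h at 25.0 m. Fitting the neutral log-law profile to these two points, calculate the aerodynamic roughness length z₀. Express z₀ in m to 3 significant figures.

Log law: V(z) ∝ ln(z/z₀). With r = V₁/V₂ = 25.4/41.35 = 0.61427,
r · ln(z₂/z₀) = ln(z₁/z₀) ⇒ ln z₀ = (ln z₁ − r·ln z₂)/(1 − r)
ln z₀ = (1.38629 − 0.61427×3.21888) / 0.38573 = -1.5320
z₀ = exp(-1.5320) = 0.2161 m

z₀ ≈ 0.216 m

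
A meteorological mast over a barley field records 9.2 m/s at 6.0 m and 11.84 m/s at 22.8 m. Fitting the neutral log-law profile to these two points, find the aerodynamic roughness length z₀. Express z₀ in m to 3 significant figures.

z₀ ≈ 0.0572 m

Log law: V(z) ∝ ln(z/z₀). With r = V₁/V₂ = 9.2/11.84 = 0.77703,
r · ln(z₂/z₀) = ln(z₁/z₀) ⇒ ln z₀ = (ln z₁ − r·ln z₂)/(1 − r)
ln z₀ = (1.79176 − 0.77703×3.12676) / 0.22297 = -2.8605
z₀ = exp(-2.8605) = 0.05724 m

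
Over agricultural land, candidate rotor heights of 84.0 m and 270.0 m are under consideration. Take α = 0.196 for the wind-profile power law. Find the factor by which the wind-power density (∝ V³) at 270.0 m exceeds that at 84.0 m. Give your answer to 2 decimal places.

1.99

Speed ratio: V_B/V_A = (z_B/z_A)^α = (270.0/84.0)^0.196 = (3.2143)^0.196 = 1.25715
Power-density ratio: P_B/P_A = (V_B/V_A)³ = (1.25715)³ = 1.98685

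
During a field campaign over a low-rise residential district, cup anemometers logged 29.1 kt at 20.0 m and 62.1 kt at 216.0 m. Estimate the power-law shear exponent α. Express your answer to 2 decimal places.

Power law: V₂/V₁ = (z₂/z₁)^α ⇒ α = ln(V₂/V₁) / ln(z₂/z₁)
α = ln(62.1/29.1) / ln(216.0/20.0) = ln(2.1340) / ln(10.8000)
  = 0.75801 / 2.37955 = 0.31855

α ≈ 0.32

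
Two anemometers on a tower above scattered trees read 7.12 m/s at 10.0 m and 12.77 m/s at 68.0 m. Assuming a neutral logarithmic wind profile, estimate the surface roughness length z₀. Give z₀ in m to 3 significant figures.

z₀ ≈ 0.893 m

Log law: V(z) ∝ ln(z/z₀). With r = V₁/V₂ = 7.12/12.77 = 0.55756,
r · ln(z₂/z₀) = ln(z₁/z₀) ⇒ ln z₀ = (ln z₁ − r·ln z₂)/(1 − r)
ln z₀ = (2.30259 − 0.55756×4.21951) / 0.44244 = -0.1131
z₀ = exp(-0.1131) = 0.8931 m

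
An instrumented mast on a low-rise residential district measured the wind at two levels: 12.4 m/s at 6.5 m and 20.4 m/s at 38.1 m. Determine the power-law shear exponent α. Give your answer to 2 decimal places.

Power law: V₂/V₁ = (z₂/z₁)^α ⇒ α = ln(V₂/V₁) / ln(z₂/z₁)
α = ln(20.4/12.4) / ln(38.1/6.5) = ln(1.6452) / ln(5.8615)
  = 0.49784 / 1.76841 = 0.28152

α ≈ 0.28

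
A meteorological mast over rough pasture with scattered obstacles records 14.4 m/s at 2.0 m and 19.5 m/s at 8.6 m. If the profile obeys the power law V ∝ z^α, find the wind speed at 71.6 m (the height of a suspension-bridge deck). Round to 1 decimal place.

First find α: α = ln(V₂/V₁)/ln(z₂/z₁) = ln(19.5/14.4)/ln(8.6/2.0) = 0.30319/1.45862 = 0.2079
Extrapolate from 8.6 m to 71.6 m: V₃ = 19.5 × (71.6/8.6)^0.2079 = 19.5 × 1.5535 = 30.2936 m/s

30.3 m/s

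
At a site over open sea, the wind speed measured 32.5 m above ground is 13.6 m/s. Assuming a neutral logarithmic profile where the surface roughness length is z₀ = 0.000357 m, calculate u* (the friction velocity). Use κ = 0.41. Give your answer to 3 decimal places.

Log law: V(z) = (u*/κ) · ln(z/z₀) ⇒ u* = κ · V / ln(z/z₀)
u* = 0.41 × 13.6 / ln(32.5/0.000357) = 0.41 × 13.6 / 11.4190
   = 5.5760 / 11.4190 = 0.4883 m/s

u* ≈ 0.488 m/s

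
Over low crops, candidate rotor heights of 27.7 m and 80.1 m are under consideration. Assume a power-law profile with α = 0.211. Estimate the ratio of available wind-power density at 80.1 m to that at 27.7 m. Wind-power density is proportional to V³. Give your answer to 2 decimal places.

1.96

Speed ratio: V_B/V_A = (z_B/z_A)^α = (80.1/27.7)^0.211 = (2.8917)^0.211 = 1.25113
Power-density ratio: P_B/P_A = (V_B/V_A)³ = (1.25113)³ = 1.95844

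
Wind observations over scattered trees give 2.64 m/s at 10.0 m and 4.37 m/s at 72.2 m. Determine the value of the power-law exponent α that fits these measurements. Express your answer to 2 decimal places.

α ≈ 0.25

Power law: V₂/V₁ = (z₂/z₁)^α ⇒ α = ln(V₂/V₁) / ln(z₂/z₁)
α = ln(4.37/2.64) / ln(72.2/10.0) = ln(1.6553) / ln(7.2200)
  = 0.50398 / 1.97685 = 0.25494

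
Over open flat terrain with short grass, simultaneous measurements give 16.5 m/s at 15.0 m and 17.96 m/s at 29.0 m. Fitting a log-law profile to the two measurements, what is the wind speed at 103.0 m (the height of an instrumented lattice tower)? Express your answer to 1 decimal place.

Log law: V ∝ ln(z/z₀). From the pair, with r = V₁/V₂ = 0.91871,
ln z₀ = (ln z₁ − r·ln z₂)/(1 − r) = (2.7081 − 0.91871×3.3673)/0.08129 = -4.7423 → z₀ = 0.008718 m
V₃ = V₁ · ln(z₃/z₀)/ln(z₁/z₀) = 16.5 × 9.3771/7.4504 = 20.7669 m/s

20.8 m/s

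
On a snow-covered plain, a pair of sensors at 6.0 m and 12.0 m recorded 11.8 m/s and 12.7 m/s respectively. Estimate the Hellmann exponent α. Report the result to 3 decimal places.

Power law: V₂/V₁ = (z₂/z₁)^α ⇒ α = ln(V₂/V₁) / ln(z₂/z₁)
α = ln(12.7/11.8) / ln(12.0/6.0) = ln(1.0763) / ln(2.0000)
  = 0.07350 / 0.69315 = 0.10604

α ≈ 0.106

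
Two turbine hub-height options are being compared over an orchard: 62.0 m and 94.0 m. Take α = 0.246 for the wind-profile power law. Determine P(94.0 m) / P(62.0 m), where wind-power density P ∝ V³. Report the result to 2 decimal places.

Speed ratio: V_B/V_A = (z_B/z_A)^α = (94.0/62.0)^0.246 = (1.5161)^0.246 = 1.10780
Power-density ratio: P_B/P_A = (V_B/V_A)³ = (1.10780)³ = 1.35951

1.36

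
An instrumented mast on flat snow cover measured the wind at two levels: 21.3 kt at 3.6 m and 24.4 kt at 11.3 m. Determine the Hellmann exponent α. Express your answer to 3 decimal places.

α ≈ 0.119

Power law: V₂/V₁ = (z₂/z₁)^α ⇒ α = ln(V₂/V₁) / ln(z₂/z₁)
α = ln(24.4/21.3) / ln(11.3/3.6) = ln(1.1455) / ln(3.1389)
  = 0.13588 / 1.14387 = 0.11879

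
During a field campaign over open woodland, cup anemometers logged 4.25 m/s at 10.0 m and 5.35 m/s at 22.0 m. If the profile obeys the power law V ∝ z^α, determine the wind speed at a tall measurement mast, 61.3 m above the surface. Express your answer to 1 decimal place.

First find α: α = ln(V₂/V₁)/ln(z₂/z₁) = ln(5.35/4.25)/ln(22.0/10.0) = 0.23018/0.78846 = 0.2919
Extrapolate from 22.0 m to 61.3 m: V₃ = 5.35 × (61.3/22.0)^0.2919 = 5.35 × 1.3487 = 7.2157 m/s

7.2 m/s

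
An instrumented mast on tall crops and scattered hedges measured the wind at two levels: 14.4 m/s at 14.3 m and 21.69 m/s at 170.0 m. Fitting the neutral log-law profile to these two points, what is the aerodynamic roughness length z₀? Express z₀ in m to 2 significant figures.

z₀ ≈ 0.11 m

Log law: V(z) ∝ ln(z/z₀). With r = V₁/V₂ = 14.4/21.69 = 0.66390,
r · ln(z₂/z₀) = ln(z₁/z₀) ⇒ ln z₀ = (ln z₁ − r·ln z₂)/(1 − r)
ln z₀ = (2.66026 − 0.66390×5.13580) / 0.33610 = -2.2297
z₀ = exp(-2.2297) = 0.1076 m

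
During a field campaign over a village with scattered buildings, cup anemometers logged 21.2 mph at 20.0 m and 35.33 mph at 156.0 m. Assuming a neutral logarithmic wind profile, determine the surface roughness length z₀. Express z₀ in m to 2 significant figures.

z₀ ≈ 0.92 m

Log law: V(z) ∝ ln(z/z₀). With r = V₁/V₂ = 21.2/35.33 = 0.60006,
r · ln(z₂/z₀) = ln(z₁/z₀) ⇒ ln z₀ = (ln z₁ − r·ln z₂)/(1 − r)
ln z₀ = (2.99573 − 0.60006×5.04986) / 0.39994 = -0.0862
z₀ = exp(-0.0862) = 0.9174 m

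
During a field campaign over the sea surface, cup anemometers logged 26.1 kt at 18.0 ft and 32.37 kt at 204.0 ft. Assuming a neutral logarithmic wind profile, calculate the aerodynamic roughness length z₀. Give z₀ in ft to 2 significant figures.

Log law: V(z) ∝ ln(z/z₀). With r = V₁/V₂ = 26.1/32.37 = 0.80630,
r · ln(z₂/z₀) = ln(z₁/z₀) ⇒ ln z₀ = (ln z₁ − r·ln z₂)/(1 − r)
ln z₀ = (2.89037 − 0.80630×5.31812) / 0.19370 = -7.2156
z₀ = exp(-7.2156) = 0.0007351 ft

z₀ ≈ 0.00074 ft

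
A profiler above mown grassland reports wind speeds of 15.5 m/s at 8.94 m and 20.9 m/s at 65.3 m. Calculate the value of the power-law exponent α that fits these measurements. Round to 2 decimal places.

α ≈ 0.15

Power law: V₂/V₁ = (z₂/z₁)^α ⇒ α = ln(V₂/V₁) / ln(z₂/z₁)
α = ln(20.9/15.5) / ln(65.3/8.94) = ln(1.3484) / ln(7.3043)
  = 0.29891 / 1.98846 = 0.15032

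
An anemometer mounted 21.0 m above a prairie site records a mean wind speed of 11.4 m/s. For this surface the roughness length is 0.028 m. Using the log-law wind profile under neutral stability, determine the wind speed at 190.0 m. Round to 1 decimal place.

15.2 m/s

Log law: V(z) ∝ ln(z/z₀), so V₂/V₁ = ln(z₂/z₀) / ln(z₁/z₀).
ln(190.0/0.028) = 8.8226, ln(21.0/0.028) = 6.6201
V₂ = 11.4 × 8.8226/6.6201 = 11.4 × 1.3327 = 15.1928 m/s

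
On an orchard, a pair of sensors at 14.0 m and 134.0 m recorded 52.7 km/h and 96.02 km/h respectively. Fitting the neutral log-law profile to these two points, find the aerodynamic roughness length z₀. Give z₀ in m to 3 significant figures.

z₀ ≈ 0.897 m

Log law: V(z) ∝ ln(z/z₀). With r = V₁/V₂ = 52.7/96.02 = 0.54884,
r · ln(z₂/z₀) = ln(z₁/z₀) ⇒ ln z₀ = (ln z₁ − r·ln z₂)/(1 − r)
ln z₀ = (2.63906 − 0.54884×4.89784) / 0.45116 = -0.1088
z₀ = exp(-0.1088) = 0.8969 m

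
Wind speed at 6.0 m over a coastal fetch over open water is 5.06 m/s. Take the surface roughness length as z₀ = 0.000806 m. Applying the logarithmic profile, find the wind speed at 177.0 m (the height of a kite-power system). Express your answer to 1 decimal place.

7.0 m/s

Log law: V(z) ∝ ln(z/z₀), so V₂/V₁ = ln(z₂/z₀) / ln(z₁/z₀).
ln(177.0/0.000806) = 12.2996, ln(6.0/0.000806) = 8.9152
V₂ = 5.06 × 12.2996/8.9152 = 5.06 × 1.3796 = 6.9809 m/s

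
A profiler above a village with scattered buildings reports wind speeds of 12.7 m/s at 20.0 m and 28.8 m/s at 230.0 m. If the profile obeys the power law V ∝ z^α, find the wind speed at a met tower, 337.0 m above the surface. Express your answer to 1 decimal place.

32.7 m/s

First find α: α = ln(V₂/V₁)/ln(z₂/z₁) = ln(28.8/12.7)/ln(230.0/20.0) = 0.81877/2.44235 = 0.3352
Extrapolate from 230.0 m to 337.0 m: V₃ = 28.8 × (337.0/230.0)^0.3352 = 28.8 × 1.1366 = 32.7348 m/s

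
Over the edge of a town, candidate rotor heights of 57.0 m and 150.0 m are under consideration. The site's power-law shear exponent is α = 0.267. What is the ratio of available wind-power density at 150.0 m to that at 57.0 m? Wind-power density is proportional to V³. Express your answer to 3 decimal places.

Speed ratio: V_B/V_A = (z_B/z_A)^α = (150.0/57.0)^0.267 = (2.6316)^0.267 = 1.29479
Power-density ratio: P_B/P_A = (V_B/V_A)³ = (1.29479)³ = 2.17067

2.171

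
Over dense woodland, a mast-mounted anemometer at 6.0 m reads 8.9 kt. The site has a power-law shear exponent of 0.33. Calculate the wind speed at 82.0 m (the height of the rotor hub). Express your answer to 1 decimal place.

21.1 kt

Power-law profile: V₂ = V₁ · (z₂/z₁)^α
V₂ = 8.9 × (82.0/6.0)^0.33 = 8.9 × (13.6667)^0.33
    = 8.9 × 2.3701 = 21.0940 kt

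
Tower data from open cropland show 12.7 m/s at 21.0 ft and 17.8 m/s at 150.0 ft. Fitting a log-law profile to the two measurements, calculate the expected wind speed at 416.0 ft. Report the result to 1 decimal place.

Log law: V ∝ ln(z/z₀). From the pair, with r = V₁/V₂ = 0.71348,
ln z₀ = (ln z₁ − r·ln z₂)/(1 − r) = (3.0445 − 0.71348×5.0106)/0.28652 = -1.8515 → z₀ = 0.1570 ft
V₃ = V₁ · ln(z₃/z₀)/ln(z₁/z₀) = 12.7 × 7.8822/4.8960 = 20.4460 m/s

20.4 m/s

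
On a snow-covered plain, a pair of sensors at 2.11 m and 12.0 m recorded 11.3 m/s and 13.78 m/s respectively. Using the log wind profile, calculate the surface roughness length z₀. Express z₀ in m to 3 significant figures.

Log law: V(z) ∝ ln(z/z₀). With r = V₁/V₂ = 11.3/13.78 = 0.82003,
r · ln(z₂/z₀) = ln(z₁/z₀) ⇒ ln z₀ = (ln z₁ − r·ln z₂)/(1 − r)
ln z₀ = (0.74669 − 0.82003×2.48491) / 0.17997 = -7.1734
z₀ = exp(-7.1734) = 0.0007667 m

z₀ ≈ 0.000767 m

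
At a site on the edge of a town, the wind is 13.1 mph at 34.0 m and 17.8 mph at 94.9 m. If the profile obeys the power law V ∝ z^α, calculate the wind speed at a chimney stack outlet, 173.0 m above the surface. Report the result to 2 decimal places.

21.30 mph

First find α: α = ln(V₂/V₁)/ln(z₂/z₁) = ln(17.8/13.1)/ln(94.9/34.0) = 0.30659/1.02646 = 0.2987
Extrapolate from 94.9 m to 173.0 m: V₃ = 17.8 × (173.0/94.9)^0.2987 = 17.8 × 1.1964 = 21.2966 mph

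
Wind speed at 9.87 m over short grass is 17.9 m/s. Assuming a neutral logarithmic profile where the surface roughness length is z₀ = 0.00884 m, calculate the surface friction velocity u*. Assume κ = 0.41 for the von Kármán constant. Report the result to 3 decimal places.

u* ≈ 1.046 m/s

Log law: V(z) = (u*/κ) · ln(z/z₀) ⇒ u* = κ · V / ln(z/z₀)
u* = 0.41 × 17.9 / ln(9.87/0.00884) = 0.41 × 17.9 / 7.0180
   = 7.3390 / 7.0180 = 1.0457 m/s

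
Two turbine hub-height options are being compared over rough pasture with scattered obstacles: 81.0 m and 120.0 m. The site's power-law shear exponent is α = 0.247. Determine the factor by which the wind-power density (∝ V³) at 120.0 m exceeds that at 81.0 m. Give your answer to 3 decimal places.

1.338

Speed ratio: V_B/V_A = (z_B/z_A)^α = (120.0/81.0)^0.247 = (1.4815)^0.247 = 1.10195
Power-density ratio: P_B/P_A = (V_B/V_A)³ = (1.10195)³ = 1.33809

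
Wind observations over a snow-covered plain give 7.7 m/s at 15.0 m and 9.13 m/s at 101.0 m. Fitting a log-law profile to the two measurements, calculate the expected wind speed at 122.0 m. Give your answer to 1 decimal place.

Log law: V ∝ ln(z/z₀). From the pair, with r = V₁/V₂ = 0.84337,
ln z₀ = (ln z₁ − r·ln z₂)/(1 − r) = (2.7081 − 0.84337×4.6151)/0.15663 = -7.5608 → z₀ = 0.0005205 m
V₃ = V₁ · ln(z₃/z₀)/ln(z₁/z₀) = 7.7 × 12.3648/10.2688 = 9.2716 m/s

9.3 m/s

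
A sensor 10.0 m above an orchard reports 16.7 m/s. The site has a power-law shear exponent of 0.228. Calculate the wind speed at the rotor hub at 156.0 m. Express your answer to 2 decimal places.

Power-law profile: V₂ = V₁ · (z₂/z₁)^α
V₂ = 16.7 × (156.0/10.0)^0.228 = 16.7 × (15.6000)^0.228
    = 16.7 × 1.8708 = 31.2427 m/s

31.24 m/s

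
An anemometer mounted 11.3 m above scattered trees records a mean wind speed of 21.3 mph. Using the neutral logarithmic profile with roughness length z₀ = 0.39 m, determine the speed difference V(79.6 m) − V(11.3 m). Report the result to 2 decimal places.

Log law: V₂ = V₁ · ln(z₂/z₀)/ln(z₁/z₀) = 21.3 × 5.3186/3.3664 = 33.6521 mph
ΔV = 33.6521 − 21.3 = 12.3521 mph

12.35 mph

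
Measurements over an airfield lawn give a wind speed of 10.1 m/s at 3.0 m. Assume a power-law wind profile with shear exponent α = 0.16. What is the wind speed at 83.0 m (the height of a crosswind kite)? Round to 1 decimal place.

Power-law profile: V₂ = V₁ · (z₂/z₁)^α
V₂ = 10.1 × (83.0/3.0)^0.16 = 10.1 × (27.6667)^0.16
    = 10.1 × 1.7010 = 17.1804 m/s

17.2 m/s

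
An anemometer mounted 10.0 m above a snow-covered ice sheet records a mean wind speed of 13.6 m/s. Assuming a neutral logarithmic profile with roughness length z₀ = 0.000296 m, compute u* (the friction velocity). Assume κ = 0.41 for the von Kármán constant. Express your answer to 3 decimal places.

Log law: V(z) = (u*/κ) · ln(z/z₀) ⇒ u* = κ · V / ln(z/z₀)
u* = 0.41 × 13.6 / ln(10.0/0.000296) = 0.41 × 13.6 / 10.4277
   = 5.5760 / 10.4277 = 0.5347 m/s

u* ≈ 0.535 m/s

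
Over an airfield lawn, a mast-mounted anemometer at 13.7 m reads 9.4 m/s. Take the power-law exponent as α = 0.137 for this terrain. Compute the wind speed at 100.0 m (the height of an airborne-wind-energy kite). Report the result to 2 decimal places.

12.34 m/s

Power-law profile: V₂ = V₁ · (z₂/z₁)^α
V₂ = 9.4 × (100.0/13.7)^0.137 = 9.4 × (7.2993)^0.137
    = 9.4 × 1.3130 = 12.3423 m/s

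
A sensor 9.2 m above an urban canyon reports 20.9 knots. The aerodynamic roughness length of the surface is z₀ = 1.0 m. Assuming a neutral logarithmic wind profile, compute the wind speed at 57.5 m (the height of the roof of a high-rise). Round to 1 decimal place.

Log law: V(z) ∝ ln(z/z₀), so V₂/V₁ = ln(z₂/z₀) / ln(z₁/z₀).
ln(57.5/1.0) = 4.0518, ln(9.2/1.0) = 2.2192
V₂ = 20.9 × 4.0518/2.2192 = 20.9 × 1.8258 = 38.1589 knots

38.2 knots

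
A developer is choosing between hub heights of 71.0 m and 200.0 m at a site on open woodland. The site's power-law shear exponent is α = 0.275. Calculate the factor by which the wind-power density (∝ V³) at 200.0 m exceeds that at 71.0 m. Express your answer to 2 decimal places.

2.35

Speed ratio: V_B/V_A = (z_B/z_A)^α = (200.0/71.0)^0.275 = (2.8169)^0.275 = 1.32950
Power-density ratio: P_B/P_A = (V_B/V_A)³ = (1.32950)³ = 2.34997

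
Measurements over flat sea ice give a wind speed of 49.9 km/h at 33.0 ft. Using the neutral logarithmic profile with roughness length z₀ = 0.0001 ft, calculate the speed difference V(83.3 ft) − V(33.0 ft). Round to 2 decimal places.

3.64 km/h

Log law: V₂ = V₁ · ln(z₂/z₀)/ln(z₁/z₀) = 49.9 × 13.6328/12.7068 = 53.5362 km/h
ΔV = 53.5362 − 49.9 = 3.6362 km/h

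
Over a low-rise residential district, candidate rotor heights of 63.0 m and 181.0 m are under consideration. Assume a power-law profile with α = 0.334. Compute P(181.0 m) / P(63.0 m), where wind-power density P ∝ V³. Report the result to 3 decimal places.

Speed ratio: V_B/V_A = (z_B/z_A)^α = (181.0/63.0)^0.334 = (2.8730)^0.334 = 1.42261
Power-density ratio: P_B/P_A = (V_B/V_A)³ = (1.42261)³ = 2.87909

2.879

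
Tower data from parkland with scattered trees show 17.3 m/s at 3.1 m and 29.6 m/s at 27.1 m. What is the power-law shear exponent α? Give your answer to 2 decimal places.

Power law: V₂/V₁ = (z₂/z₁)^α ⇒ α = ln(V₂/V₁) / ln(z₂/z₁)
α = ln(29.6/17.3) / ln(27.1/3.1) = ln(1.7110) / ln(8.7419)
  = 0.53707 / 2.16813 = 0.24771

α ≈ 0.25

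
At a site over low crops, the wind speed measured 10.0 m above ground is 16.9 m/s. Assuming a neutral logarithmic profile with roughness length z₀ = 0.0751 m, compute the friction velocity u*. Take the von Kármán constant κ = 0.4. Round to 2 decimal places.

Log law: V(z) = (u*/κ) · ln(z/z₀) ⇒ u* = κ · V / ln(z/z₀)
u* = 0.4 × 16.9 / ln(10.0/0.0751) = 0.4 × 16.9 / 4.8915
   = 6.7600 / 4.8915 = 1.3820 m/s

u* ≈ 1.38 m/s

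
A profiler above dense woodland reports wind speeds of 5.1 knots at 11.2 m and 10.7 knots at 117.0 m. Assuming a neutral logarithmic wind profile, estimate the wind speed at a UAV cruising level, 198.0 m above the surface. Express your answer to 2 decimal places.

Log law: V ∝ ln(z/z₀). From the pair, with r = V₁/V₂ = 0.47664,
ln z₀ = (ln z₁ − r·ln z₂)/(1 − r) = (2.4159 − 0.47664×4.7622)/0.52336 = 0.2791 → z₀ = 1.322 m
V₃ = V₁ · ln(z₃/z₀)/ln(z₁/z₀) = 5.1 × 5.0091/2.1368 = 11.9557 knots

11.96 knots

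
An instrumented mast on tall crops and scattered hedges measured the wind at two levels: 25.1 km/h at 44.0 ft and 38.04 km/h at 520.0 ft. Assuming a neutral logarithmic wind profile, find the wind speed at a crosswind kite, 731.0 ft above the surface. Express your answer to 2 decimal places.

39.82 km/h

Log law: V ∝ ln(z/z₀). From the pair, with r = V₁/V₂ = 0.65983,
ln z₀ = (ln z₁ − r·ln z₂)/(1 − r) = (3.7842 − 0.65983×6.2538)/0.34017 = -1.0062 → z₀ = 0.3656 ft
V₃ = V₁ · ln(z₃/z₀)/ln(z₁/z₀) = 25.1 × 7.6006/4.7904 = 39.8245 km/h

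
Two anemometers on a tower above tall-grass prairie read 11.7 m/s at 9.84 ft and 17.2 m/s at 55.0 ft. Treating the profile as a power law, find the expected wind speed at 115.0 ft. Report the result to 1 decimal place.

20.3 m/s

First find α: α = ln(V₂/V₁)/ln(z₂/z₁) = ln(17.2/11.7)/ln(55.0/9.84) = 0.38532/1.72088 = 0.2239
Extrapolate from 55.0 ft to 115.0 ft: V₃ = 17.2 × (115.0/55.0)^0.2239 = 17.2 × 1.1796 = 20.2887 m/s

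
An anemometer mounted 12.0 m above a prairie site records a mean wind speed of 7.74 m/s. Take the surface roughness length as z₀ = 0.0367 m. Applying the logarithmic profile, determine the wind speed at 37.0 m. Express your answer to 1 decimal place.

9.2 m/s

Log law: V(z) ∝ ln(z/z₀), so V₂/V₁ = ln(z₂/z₀) / ln(z₁/z₀).
ln(37.0/0.0367) = 6.9159, ln(12.0/0.0367) = 5.7899
V₂ = 7.74 × 6.9159/5.7899 = 7.74 × 1.1945 = 9.2453 m/s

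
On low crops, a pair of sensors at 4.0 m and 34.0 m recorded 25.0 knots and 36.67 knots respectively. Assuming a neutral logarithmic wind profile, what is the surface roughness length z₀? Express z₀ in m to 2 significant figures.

z₀ ≈ 0.041 m

Log law: V(z) ∝ ln(z/z₀). With r = V₁/V₂ = 25.0/36.67 = 0.68176,
r · ln(z₂/z₀) = ln(z₁/z₀) ⇒ ln z₀ = (ln z₁ − r·ln z₂)/(1 − r)
ln z₀ = (1.38629 − 0.68176×3.52636) / 0.31824 = -3.1983
z₀ = exp(-3.1983) = 0.04083 m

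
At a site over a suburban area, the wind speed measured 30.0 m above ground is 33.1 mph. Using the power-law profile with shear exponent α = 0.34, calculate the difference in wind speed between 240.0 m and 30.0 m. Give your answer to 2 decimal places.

Power law: V₂ = V₁ · (z₂/z₁)^α = 33.1 × (8.0000)^0.34 = 67.1241 mph
ΔV = 67.1241 − 33.1 = 34.0241 mph

34.02 mph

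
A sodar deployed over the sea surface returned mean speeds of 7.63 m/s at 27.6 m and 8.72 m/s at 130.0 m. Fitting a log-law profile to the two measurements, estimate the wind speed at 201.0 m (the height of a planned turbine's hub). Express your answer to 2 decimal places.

Log law: V ∝ ln(z/z₀). From the pair, with r = V₁/V₂ = 0.87500,
ln z₀ = (ln z₁ − r·ln z₂)/(1 − r) = (3.3178 − 0.87500×4.8675)/0.12500 = -7.5302 → z₀ = 0.0005366 m
V₃ = V₁ · ln(z₃/z₀)/ln(z₁/z₀) = 7.63 × 12.8335/10.8480 = 9.0265 m/s

9.03 m/s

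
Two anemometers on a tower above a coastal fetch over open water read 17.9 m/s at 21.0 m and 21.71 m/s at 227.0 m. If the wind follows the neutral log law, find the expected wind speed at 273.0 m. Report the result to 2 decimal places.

Log law: V ∝ ln(z/z₀). From the pair, with r = V₁/V₂ = 0.82450,
ln z₀ = (ln z₁ − r·ln z₂)/(1 − r) = (3.0445 − 0.82450×5.4250)/0.17550 = -8.1391 → z₀ = 0.0002919 m
V₃ = V₁ · ln(z₃/z₀)/ln(z₁/z₀) = 17.9 × 13.7486/11.1836 = 22.0053 m/s

22.01 m/s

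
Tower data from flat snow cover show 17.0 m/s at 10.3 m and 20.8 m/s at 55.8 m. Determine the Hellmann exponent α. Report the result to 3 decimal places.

Power law: V₂/V₁ = (z₂/z₁)^α ⇒ α = ln(V₂/V₁) / ln(z₂/z₁)
α = ln(20.8/17.0) / ln(55.8/10.3) = ln(1.2235) / ln(5.4175)
  = 0.20174 / 1.68963 = 0.11940

α ≈ 0.119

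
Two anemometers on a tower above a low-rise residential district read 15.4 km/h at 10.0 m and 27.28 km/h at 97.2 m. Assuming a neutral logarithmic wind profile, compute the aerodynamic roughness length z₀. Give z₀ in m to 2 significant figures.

Log law: V(z) ∝ ln(z/z₀). With r = V₁/V₂ = 15.4/27.28 = 0.56452,
r · ln(z₂/z₀) = ln(z₁/z₀) ⇒ ln z₀ = (ln z₁ − r·ln z₂)/(1 − r)
ln z₀ = (2.30259 − 0.56452×4.57677) / 0.43548 = -0.6454
z₀ = exp(-0.6454) = 0.5244 m

z₀ ≈ 0.52 m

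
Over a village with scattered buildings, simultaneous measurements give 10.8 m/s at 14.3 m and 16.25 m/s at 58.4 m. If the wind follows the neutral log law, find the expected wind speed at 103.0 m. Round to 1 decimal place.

18.4 m/s

Log law: V ∝ ln(z/z₀). From the pair, with r = V₁/V₂ = 0.66462,
ln z₀ = (ln z₁ − r·ln z₂)/(1 − r) = (2.6603 − 0.66462×4.0673)/0.33538 = -0.1280 → z₀ = 0.8798 m
V₃ = V₁ · ln(z₃/z₀)/ln(z₁/z₀) = 10.8 × 4.7628/2.7883 = 18.4478 m/s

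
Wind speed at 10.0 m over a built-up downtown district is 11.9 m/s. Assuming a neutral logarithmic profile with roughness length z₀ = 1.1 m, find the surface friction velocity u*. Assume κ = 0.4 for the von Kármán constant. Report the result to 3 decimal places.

Log law: V(z) = (u*/κ) · ln(z/z₀) ⇒ u* = κ · V / ln(z/z₀)
u* = 0.4 × 11.9 / ln(10.0/1.1) = 0.4 × 11.9 / 2.2073
   = 4.7600 / 2.2073 = 2.1565 m/s

u* ≈ 2.157 m/s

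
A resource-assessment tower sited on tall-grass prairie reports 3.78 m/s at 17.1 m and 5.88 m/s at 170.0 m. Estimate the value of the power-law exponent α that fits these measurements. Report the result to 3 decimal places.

α ≈ 0.192

Power law: V₂/V₁ = (z₂/z₁)^α ⇒ α = ln(V₂/V₁) / ln(z₂/z₁)
α = ln(5.88/3.78) / ln(170.0/17.1) = ln(1.5556) / ln(9.9415)
  = 0.44183 / 2.29672 = 0.19238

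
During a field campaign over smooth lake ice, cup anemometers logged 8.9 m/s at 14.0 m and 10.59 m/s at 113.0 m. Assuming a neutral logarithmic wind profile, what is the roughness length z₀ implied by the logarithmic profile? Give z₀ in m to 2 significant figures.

Log law: V(z) ∝ ln(z/z₀). With r = V₁/V₂ = 8.9/10.59 = 0.84042,
r · ln(z₂/z₀) = ln(z₁/z₀) ⇒ ln z₀ = (ln z₁ − r·ln z₂)/(1 − r)
ln z₀ = (2.63906 − 0.84042×4.72739) / 0.15958 = -8.3587
z₀ = exp(-8.3587) = 0.0002344 m

z₀ ≈ 0.00023 m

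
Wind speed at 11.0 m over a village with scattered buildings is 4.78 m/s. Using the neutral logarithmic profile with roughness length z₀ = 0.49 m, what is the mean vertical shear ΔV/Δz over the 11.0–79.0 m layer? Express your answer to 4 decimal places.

Log law: V₂ = V₁ · ln(z₂/z₀)/ln(z₁/z₀) = 4.78 × 5.0828/3.1112 = 7.8090 m/s
ΔV/Δz = (7.8090 − 4.78)/(79.0 − 11.0) = 3.0290/68.0000 = 0.04454 m/s/m

0.0445 m/s/m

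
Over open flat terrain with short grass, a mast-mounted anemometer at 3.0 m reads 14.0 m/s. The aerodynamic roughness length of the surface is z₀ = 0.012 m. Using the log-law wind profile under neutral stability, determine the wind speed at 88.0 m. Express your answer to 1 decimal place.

Log law: V(z) ∝ ln(z/z₀), so V₂/V₁ = ln(z₂/z₀) / ln(z₁/z₀).
ln(88.0/0.012) = 8.9002, ln(3.0/0.012) = 5.5215
V₂ = 14.0 × 8.9002/5.5215 = 14.0 × 1.6119 = 22.5670 m/s

22.6 m/s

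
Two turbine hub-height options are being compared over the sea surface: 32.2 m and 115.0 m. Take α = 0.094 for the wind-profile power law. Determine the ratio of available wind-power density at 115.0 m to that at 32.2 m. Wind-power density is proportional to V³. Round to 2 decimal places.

Speed ratio: V_B/V_A = (z_B/z_A)^α = (115.0/32.2)^0.094 = (3.5714)^0.094 = 1.12711
Power-density ratio: P_B/P_A = (V_B/V_A)³ = (1.12711)³ = 1.43186

1.43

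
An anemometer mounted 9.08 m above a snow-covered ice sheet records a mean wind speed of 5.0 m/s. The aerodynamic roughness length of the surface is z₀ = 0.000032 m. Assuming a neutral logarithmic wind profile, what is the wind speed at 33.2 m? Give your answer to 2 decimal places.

5.52 m/s

Log law: V(z) ∝ ln(z/z₀), so V₂/V₁ = ln(z₂/z₀) / ln(z₁/z₀).
ln(33.2/0.000032) = 13.8523, ln(9.08/0.000032) = 12.5558
V₂ = 5.0 × 13.8523/12.5558 = 5.0 × 1.1033 = 5.5163 m/s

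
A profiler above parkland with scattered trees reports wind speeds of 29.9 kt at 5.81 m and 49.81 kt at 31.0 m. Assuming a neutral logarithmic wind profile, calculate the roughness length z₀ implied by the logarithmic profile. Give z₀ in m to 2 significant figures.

Log law: V(z) ∝ ln(z/z₀). With r = V₁/V₂ = 29.9/49.81 = 0.60028,
r · ln(z₂/z₀) = ln(z₁/z₀) ⇒ ln z₀ = (ln z₁ − r·ln z₂)/(1 − r)
ln z₀ = (1.75958 − 0.60028×3.43399) / 0.39972 = -0.7550
z₀ = exp(-0.7550) = 0.4700 m

z₀ ≈ 0.47 m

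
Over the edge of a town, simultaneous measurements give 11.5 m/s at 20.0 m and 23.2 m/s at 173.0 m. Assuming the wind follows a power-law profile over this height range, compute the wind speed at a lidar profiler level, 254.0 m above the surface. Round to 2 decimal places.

First find α: α = ln(V₂/V₁)/ln(z₂/z₁) = ln(23.2/11.5)/ln(173.0/20.0) = 0.70181/2.15756 = 0.3253
Extrapolate from 173.0 m to 254.0 m: V₃ = 23.2 × (254.0/173.0)^0.3253 = 23.2 × 1.1331 = 26.2870 m/s

26.29 m/s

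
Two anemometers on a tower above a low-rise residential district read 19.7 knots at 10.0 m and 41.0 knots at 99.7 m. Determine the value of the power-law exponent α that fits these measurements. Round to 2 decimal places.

Power law: V₂/V₁ = (z₂/z₁)^α ⇒ α = ln(V₂/V₁) / ln(z₂/z₁)
α = ln(41.0/19.7) / ln(99.7/10.0) = ln(2.0812) / ln(9.9700)
  = 0.73295 / 2.29958 = 0.31873

α ≈ 0.32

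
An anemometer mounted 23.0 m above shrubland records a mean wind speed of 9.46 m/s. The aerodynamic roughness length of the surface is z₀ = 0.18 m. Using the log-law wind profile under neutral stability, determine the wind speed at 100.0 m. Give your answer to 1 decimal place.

Log law: V(z) ∝ ln(z/z₀), so V₂/V₁ = ln(z₂/z₀) / ln(z₁/z₀).
ln(100.0/0.18) = 6.3200, ln(23.0/0.18) = 4.8503
V₂ = 9.46 × 6.3200/4.8503 = 9.46 × 1.3030 = 12.3265 m/s

12.3 m/s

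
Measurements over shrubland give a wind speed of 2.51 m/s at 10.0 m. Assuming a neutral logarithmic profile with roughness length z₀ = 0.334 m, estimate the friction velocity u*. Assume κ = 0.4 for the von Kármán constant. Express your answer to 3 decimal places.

u* ≈ 0.295 m/s

Log law: V(z) = (u*/κ) · ln(z/z₀) ⇒ u* = κ · V / ln(z/z₀)
u* = 0.4 × 2.51 / ln(10.0/0.334) = 0.4 × 2.51 / 3.3992
   = 1.0040 / 3.3992 = 0.2954 m/s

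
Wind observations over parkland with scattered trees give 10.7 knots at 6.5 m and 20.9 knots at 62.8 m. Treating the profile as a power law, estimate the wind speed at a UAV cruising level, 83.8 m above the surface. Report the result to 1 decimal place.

First find α: α = ln(V₂/V₁)/ln(z₂/z₁) = ln(20.9/10.7)/ln(62.8/6.5) = 0.66951/2.26815 = 0.2952
Extrapolate from 62.8 m to 83.8 m: V₃ = 20.9 × (83.8/62.8)^0.2952 = 20.9 × 1.0889 = 22.7576 knots

22.8 knots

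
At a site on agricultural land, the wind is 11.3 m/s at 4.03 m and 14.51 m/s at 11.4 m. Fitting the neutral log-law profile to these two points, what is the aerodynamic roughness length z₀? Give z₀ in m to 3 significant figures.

z₀ ≈ 0.104 m

Log law: V(z) ∝ ln(z/z₀). With r = V₁/V₂ = 11.3/14.51 = 0.77877,
r · ln(z₂/z₀) = ln(z₁/z₀) ⇒ ln z₀ = (ln z₁ − r·ln z₂)/(1 − r)
ln z₀ = (1.39377 − 0.77877×2.43361) / 0.22123 = -2.2668
z₀ = exp(-2.2668) = 0.1036 m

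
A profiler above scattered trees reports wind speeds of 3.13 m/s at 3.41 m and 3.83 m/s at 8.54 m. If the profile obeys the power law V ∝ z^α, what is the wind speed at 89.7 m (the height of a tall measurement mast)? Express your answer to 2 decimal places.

First find α: α = ln(V₂/V₁)/ln(z₂/z₁) = ln(3.83/3.13)/ln(8.54/3.41) = 0.20183/0.91805 = 0.2198
Extrapolate from 8.54 m to 89.7 m: V₃ = 3.83 × (89.7/8.54)^0.2198 = 3.83 × 1.6770 = 6.4230 m/s

6.42 m/s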